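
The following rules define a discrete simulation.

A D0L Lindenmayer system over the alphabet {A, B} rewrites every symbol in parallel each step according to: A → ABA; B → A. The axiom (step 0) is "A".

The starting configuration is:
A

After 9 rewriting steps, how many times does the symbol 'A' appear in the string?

2378

step 0: A
step 1: ABA
step 2: ABAAABA
step 3: ABAAABAABAABAAABA
step 4: ABAAABAABAABAAABAABAAABAABAAABAABAABAAABA
step 5: ABAAABAABAABAAABAABAAABAABAAABAABAABAAABAABAAABAABAABAAABAABAAABAABAABAAABAABAAABAABAAABAABAABAAABA
step 6: ABAAABAABAABAAABAABAAABAABAAABAABAABAAABAABAAABAABAABAAABA…ABAAABAABAABAAABAABAAABAABAABAAABAABAAABAABAAABAABAABAAABA  (len 239)
step 7: ABAAABAABAABAAABAABAAABAABAAABAABAABAAABAABAAABAABAABAAABA…ABAAABAABAABAAABAABAAABAABAABAAABAABAAABAABAAABAABAABAAABA  (len 577)
step 8: ABAAABAABAABAAABAABAAABAABAAABAABAABAAABAABAAABAABAABAAABA…ABAAABAABAABAAABAABAAABAABAABAAABAABAAABAABAAABAABAABAAABA  (len 1393)
step 9: ABAAABAABAABAAABAABAAABAABAAABAABAABAAABAABAAABAABAABAAABA…ABAAABAABAABAAABAABAAABAABAABAAABAABAAABAABAAABAABAABAAABA  (len 3363)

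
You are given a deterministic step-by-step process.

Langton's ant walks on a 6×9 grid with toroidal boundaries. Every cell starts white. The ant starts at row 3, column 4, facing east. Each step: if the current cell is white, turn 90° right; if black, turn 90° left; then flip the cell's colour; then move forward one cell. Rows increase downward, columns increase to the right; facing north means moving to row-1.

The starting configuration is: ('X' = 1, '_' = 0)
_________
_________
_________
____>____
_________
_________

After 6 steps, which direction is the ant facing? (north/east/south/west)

east

0) _________
_________
_________
____>____
_________
_________
1) _________
_________
_________
____X____
____v____
_________
2) _________
_________
_________
____X____
___<X____
_________
3) _________
_________
_________
___^X____
___XX____
_________
4) _________
_________
_________
___X>____
___XX____
_________
5) _________
_________
____^____
___X_____
___XX____
_________
6) _________
_________
____X>___
___X_____
___XX____
_________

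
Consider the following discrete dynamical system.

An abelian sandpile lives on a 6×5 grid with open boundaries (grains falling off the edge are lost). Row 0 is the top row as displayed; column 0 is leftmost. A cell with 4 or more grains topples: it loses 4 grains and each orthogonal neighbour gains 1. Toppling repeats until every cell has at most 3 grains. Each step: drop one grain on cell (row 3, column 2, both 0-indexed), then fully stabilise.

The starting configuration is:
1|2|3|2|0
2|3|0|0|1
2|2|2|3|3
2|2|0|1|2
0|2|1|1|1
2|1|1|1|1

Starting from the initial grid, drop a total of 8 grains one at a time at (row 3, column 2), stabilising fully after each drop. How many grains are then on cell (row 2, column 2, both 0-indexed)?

2

t=0: 1|2|3|2|0
2|3|0|0|1
2|2|2|3|3
2|2|0|1|2
0|2|1|1|1
2|1|1|1|1
t=1: 1|2|3|2|0
2|3|0|0|1
2|2|2|3|3
2|2|1|1|2
0|2|1|1|1
2|1|1|1|1
t=2: 1|2|3|2|0
2|3|0|0|1
2|2|2|3|3
2|2|2|1|2
0|2|1|1|1
2|1|1|1|1
t=3: 1|2|3|2|0
2|3|0|0|1
2|2|2|3|3
2|2|3|1|2
0|2|1|1|1
2|1|1|1|1
t=4: 1|2|3|2|0
2|3|0|0|1
2|2|3|3|3
2|3|0|2|2
0|2|2|1|1
2|1|1|1|1
t=5: 1|2|3|2|0
2|3|0|0|1
2|2|3|3|3
2|3|1|2|2
0|2|2|1|1
2|1|1|1|1
t=6: 1|2|3|2|0
2|3|0|0|1
2|2|3|3|3
2|3|2|2|2
0|2|2|1|1
2|1|1|1|1
t=7: 1|2|3|2|0
2|3|0|0|1
2|2|3|3|3
2|3|3|2|2
0|2|2|1|1
2|1|1|1|1
t=8: 1|3|3|2|0
3|0|2|1|2
3|1|2|2|1
3|1|3|1|0
0|3|3|2|2
2|1|1|1|1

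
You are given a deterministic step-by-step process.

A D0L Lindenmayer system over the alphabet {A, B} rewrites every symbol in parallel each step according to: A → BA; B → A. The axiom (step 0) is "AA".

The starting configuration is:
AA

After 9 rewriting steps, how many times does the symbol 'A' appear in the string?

110

[0] AA
[1] BABA
[2] ABAABA
[3] BAABABAABA
[4] ABABAABAABABAABA
[5] BAABAABABAABABAABAABABAABA
[6] ABABAABABAABAABABAABAABABAABABAABAABABAABA
[7] BAABAABABAABAABABAABABAABAABABAABABAABAABABAABAABABAABABAABAABABAABA
[8] ABABAABABAABAABABAABABAABAABABAABAABABAABABAABAABABAABAABABAABABAABAABABAABABAABAABABAABAABABAABABAABAABABAABA
[9] BAABAABABAABAABABAABABAABAABABAABAABABAABABAABAABABAABABAA…ABAABABAABABAABAABABAABABAABAABABAABAABABAABABAABAABABAABA  (len 178)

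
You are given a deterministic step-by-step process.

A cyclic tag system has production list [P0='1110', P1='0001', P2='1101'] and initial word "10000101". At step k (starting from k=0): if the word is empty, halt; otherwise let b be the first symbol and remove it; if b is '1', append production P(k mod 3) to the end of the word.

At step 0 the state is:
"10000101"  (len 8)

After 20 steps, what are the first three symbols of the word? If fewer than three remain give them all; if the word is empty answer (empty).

110

[0] "10000101"  (len 8)
[1] "00001011110"  (len 11)
[2] "0001011110"  (len 10)
[3] "001011110"  (len 9)
[4] "01011110"  (len 8)
[5] "1011110"  (len 7)
[6] "0111101101"  (len 10)
[7] "111101101"  (len 9)
[8] "111011010001"  (len 12)
[9] "110110100011101"  (len 15)
[10] "101101000111011110"  (len 18)
[11] "011010001110111100001"  (len 21)
[12] "11010001110111100001"  (len 20)
[13] "10100011101111000011110"  (len 23)
[14] "01000111011110000111100001"  (len 26)
[15] "1000111011110000111100001"  (len 25)
[16] "0001110111100001111000011110"  (len 28)
[17] "001110111100001111000011110"  (len 27)
[18] "01110111100001111000011110"  (len 26)
[19] "1110111100001111000011110"  (len 25)
[20] "1101111000011110000111100001"  (len 28)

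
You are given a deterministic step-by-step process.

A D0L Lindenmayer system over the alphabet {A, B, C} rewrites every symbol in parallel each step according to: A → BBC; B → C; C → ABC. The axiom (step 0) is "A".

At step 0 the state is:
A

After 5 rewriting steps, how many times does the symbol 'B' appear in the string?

23

gen 0: A
gen 1: BBC
gen 2: CCABC
gen 3: ABCABCBBCCABC
gen 4: BBCCABCBBCCABCCCABCABCBBCCABC
gen 5: CCABCABCBBCCABCCCABCABCBBCCABCABCABCBBCCABCBBCCABCCCABCABCBBCCABC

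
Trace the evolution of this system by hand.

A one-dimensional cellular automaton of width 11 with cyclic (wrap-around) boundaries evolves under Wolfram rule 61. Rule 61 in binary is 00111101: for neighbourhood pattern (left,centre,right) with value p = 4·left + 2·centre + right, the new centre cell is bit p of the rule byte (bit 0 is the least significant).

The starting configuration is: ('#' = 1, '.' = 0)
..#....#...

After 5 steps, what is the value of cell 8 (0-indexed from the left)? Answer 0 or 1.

step 0: ..#....#...
step 1: #.####.####
step 2: .##...##...
step 3: .#.##.#.###
step 4: ####.####..
step 5: #...##...#.

0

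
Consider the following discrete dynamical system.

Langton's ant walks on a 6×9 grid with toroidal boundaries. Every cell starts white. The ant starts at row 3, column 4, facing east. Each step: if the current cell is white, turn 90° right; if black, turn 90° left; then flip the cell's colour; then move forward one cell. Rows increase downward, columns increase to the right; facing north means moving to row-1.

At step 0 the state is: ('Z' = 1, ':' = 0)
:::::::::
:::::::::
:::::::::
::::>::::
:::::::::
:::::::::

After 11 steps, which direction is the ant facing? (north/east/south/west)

north

0) :::::::::
:::::::::
:::::::::
::::>::::
:::::::::
:::::::::
1) :::::::::
:::::::::
:::::::::
::::Z::::
::::v::::
:::::::::
2) :::::::::
:::::::::
:::::::::
::::Z::::
:::<Z::::
:::::::::
3) :::::::::
:::::::::
:::::::::
:::^Z::::
:::ZZ::::
:::::::::
4) :::::::::
:::::::::
:::::::::
:::Z>::::
:::ZZ::::
:::::::::
5) :::::::::
:::::::::
::::^::::
:::Z:::::
:::ZZ::::
:::::::::
6) :::::::::
:::::::::
::::Z>:::
:::Z:::::
:::ZZ::::
:::::::::
7) :::::::::
:::::::::
::::ZZ:::
:::Z:v:::
:::ZZ::::
:::::::::
8) :::::::::
:::::::::
::::ZZ:::
:::Z<Z:::
:::ZZ::::
:::::::::
9) :::::::::
:::::::::
::::^Z:::
:::ZZZ:::
:::ZZ::::
:::::::::
10) :::::::::
:::::::::
:::<:Z:::
:::ZZZ:::
:::ZZ::::
:::::::::
11) :::::::::
:::^:::::
:::Z:Z:::
:::ZZZ:::
:::ZZ::::
:::::::::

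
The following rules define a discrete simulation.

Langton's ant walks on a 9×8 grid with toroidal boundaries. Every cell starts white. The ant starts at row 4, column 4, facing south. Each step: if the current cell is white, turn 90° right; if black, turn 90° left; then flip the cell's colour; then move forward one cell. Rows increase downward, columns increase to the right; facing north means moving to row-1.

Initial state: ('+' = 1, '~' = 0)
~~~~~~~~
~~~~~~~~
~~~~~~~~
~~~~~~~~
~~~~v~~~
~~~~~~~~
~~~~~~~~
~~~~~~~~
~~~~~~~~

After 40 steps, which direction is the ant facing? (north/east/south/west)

gen 0: ~~~~~~~~
~~~~~~~~
~~~~~~~~
~~~~~~~~
~~~~v~~~
~~~~~~~~
~~~~~~~~
~~~~~~~~
~~~~~~~~
gen 1: ~~~~~~~~
~~~~~~~~
~~~~~~~~
~~~~~~~~
~~~<+~~~
~~~~~~~~
~~~~~~~~
~~~~~~~~
~~~~~~~~
gen 2: ~~~~~~~~
~~~~~~~~
~~~~~~~~
~~~^~~~~
~~~++~~~
~~~~~~~~
~~~~~~~~
~~~~~~~~
~~~~~~~~
gen 3: ~~~~~~~~
~~~~~~~~
~~~~~~~~
~~~+>~~~
~~~++~~~
~~~~~~~~
~~~~~~~~
~~~~~~~~
~~~~~~~~
gen 4: ~~~~~~~~
~~~~~~~~
~~~~~~~~
~~~++~~~
~~~+v~~~
~~~~~~~~
~~~~~~~~
~~~~~~~~
~~~~~~~~
gen 5: ~~~~~~~~
~~~~~~~~
~~~~~~~~
~~~++~~~
~~~+~>~~
~~~~~~~~
~~~~~~~~
~~~~~~~~
~~~~~~~~
gen 6: ~~~~~~~~
~~~~~~~~
~~~~~~~~
~~~++~~~
~~~+~+~~
~~~~~v~~
~~~~~~~~
~~~~~~~~
~~~~~~~~
gen 7: ~~~~~~~~
~~~~~~~~
~~~~~~~~
~~~++~~~
~~~+~+~~
~~~~<+~~
~~~~~~~~
~~~~~~~~
~~~~~~~~
gen 8: ~~~~~~~~
~~~~~~~~
~~~~~~~~
~~~++~~~
~~~+^+~~
~~~~++~~
~~~~~~~~
~~~~~~~~
~~~~~~~~
gen 9: ~~~~~~~~
~~~~~~~~
~~~~~~~~
~~~++~~~
~~~++>~~
~~~~++~~
~~~~~~~~
~~~~~~~~
~~~~~~~~
gen 10: ~~~~~~~~
~~~~~~~~
~~~~~~~~
~~~++^~~
~~~++~~~
~~~~++~~
~~~~~~~~
~~~~~~~~
~~~~~~~~
gen 11: ~~~~~~~~
~~~~~~~~
~~~~~~~~
~~~+++>~
~~~++~~~
~~~~++~~
~~~~~~~~
~~~~~~~~
~~~~~~~~
gen 12: ~~~~~~~~
~~~~~~~~
~~~~~~~~
~~~++++~
~~~++~v~
~~~~++~~
~~~~~~~~
~~~~~~~~
~~~~~~~~
gen 13: ~~~~~~~~
~~~~~~~~
~~~~~~~~
~~~++++~
~~~++<+~
~~~~++~~
~~~~~~~~
~~~~~~~~
~~~~~~~~
gen 14: ~~~~~~~~
~~~~~~~~
~~~~~~~~
~~~++^+~
~~~++++~
~~~~++~~
~~~~~~~~
~~~~~~~~
~~~~~~~~
gen 15: ~~~~~~~~
~~~~~~~~
~~~~~~~~
~~~+<~+~
~~~++++~
~~~~++~~
~~~~~~~~
~~~~~~~~
~~~~~~~~
gen 16: ~~~~~~~~
~~~~~~~~
~~~~~~~~
~~~+~~+~
~~~+v++~
~~~~++~~
~~~~~~~~
~~~~~~~~
~~~~~~~~
gen 17: ~~~~~~~~
~~~~~~~~
~~~~~~~~
~~~+~~+~
~~~+~>+~
~~~~++~~
~~~~~~~~
~~~~~~~~
~~~~~~~~
gen 18: ~~~~~~~~
~~~~~~~~
~~~~~~~~
~~~+~^+~
~~~+~~+~
~~~~++~~
~~~~~~~~
~~~~~~~~
~~~~~~~~
gen 19: ~~~~~~~~
~~~~~~~~
~~~~~~~~
~~~+~+>~
~~~+~~+~
~~~~++~~
~~~~~~~~
~~~~~~~~
~~~~~~~~
gen 20: ~~~~~~~~
~~~~~~~~
~~~~~~^~
~~~+~+~~
~~~+~~+~
~~~~++~~
~~~~~~~~
~~~~~~~~
~~~~~~~~
gen 21: ~~~~~~~~
~~~~~~~~
~~~~~~+>
~~~+~+~~
~~~+~~+~
~~~~++~~
~~~~~~~~
~~~~~~~~
~~~~~~~~
gen 22: ~~~~~~~~
~~~~~~~~
~~~~~~++
~~~+~+~v
~~~+~~+~
~~~~++~~
~~~~~~~~
~~~~~~~~
~~~~~~~~
gen 23: ~~~~~~~~
~~~~~~~~
~~~~~~++
~~~+~+<+
~~~+~~+~
~~~~++~~
~~~~~~~~
~~~~~~~~
~~~~~~~~
gen 24: ~~~~~~~~
~~~~~~~~
~~~~~~^+
~~~+~+++
~~~+~~+~
~~~~++~~
~~~~~~~~
~~~~~~~~
~~~~~~~~
gen 25: ~~~~~~~~
~~~~~~~~
~~~~~<~+
~~~+~+++
~~~+~~+~
~~~~++~~
~~~~~~~~
~~~~~~~~
~~~~~~~~
gen 26: ~~~~~~~~
~~~~~^~~
~~~~~+~+
~~~+~+++
~~~+~~+~
~~~~++~~
~~~~~~~~
~~~~~~~~
~~~~~~~~
gen 27: ~~~~~~~~
~~~~~+>~
~~~~~+~+
~~~+~+++
~~~+~~+~
~~~~++~~
~~~~~~~~
~~~~~~~~
~~~~~~~~
gen 28: ~~~~~~~~
~~~~~++~
~~~~~+v+
~~~+~+++
~~~+~~+~
~~~~++~~
~~~~~~~~
~~~~~~~~
~~~~~~~~
gen 29: ~~~~~~~~
~~~~~++~
~~~~~<++
~~~+~+++
~~~+~~+~
~~~~++~~
~~~~~~~~
~~~~~~~~
~~~~~~~~
gen 30: ~~~~~~~~
~~~~~++~
~~~~~~++
~~~+~v++
~~~+~~+~
~~~~++~~
~~~~~~~~
~~~~~~~~
~~~~~~~~
gen 31: ~~~~~~~~
~~~~~++~
~~~~~~++
~~~+~~>+
~~~+~~+~
~~~~++~~
~~~~~~~~
~~~~~~~~
~~~~~~~~
gen 32: ~~~~~~~~
~~~~~++~
~~~~~~^+
~~~+~~~+
~~~+~~+~
~~~~++~~
~~~~~~~~
~~~~~~~~
~~~~~~~~
gen 33: ~~~~~~~~
~~~~~++~
~~~~~<~+
~~~+~~~+
~~~+~~+~
~~~~++~~
~~~~~~~~
~~~~~~~~
~~~~~~~~
gen 34: ~~~~~~~~
~~~~~^+~
~~~~~+~+
~~~+~~~+
~~~+~~+~
~~~~++~~
~~~~~~~~
~~~~~~~~
~~~~~~~~
gen 35: ~~~~~~~~
~~~~<~+~
~~~~~+~+
~~~+~~~+
~~~+~~+~
~~~~++~~
~~~~~~~~
~~~~~~~~
~~~~~~~~
gen 36: ~~~~^~~~
~~~~+~+~
~~~~~+~+
~~~+~~~+
~~~+~~+~
~~~~++~~
~~~~~~~~
~~~~~~~~
~~~~~~~~
gen 37: ~~~~+>~~
~~~~+~+~
~~~~~+~+
~~~+~~~+
~~~+~~+~
~~~~++~~
~~~~~~~~
~~~~~~~~
~~~~~~~~
gen 38: ~~~~++~~
~~~~+v+~
~~~~~+~+
~~~+~~~+
~~~+~~+~
~~~~++~~
~~~~~~~~
~~~~~~~~
~~~~~~~~
gen 39: ~~~~++~~
~~~~<++~
~~~~~+~+
~~~+~~~+
~~~+~~+~
~~~~++~~
~~~~~~~~
~~~~~~~~
~~~~~~~~
gen 40: ~~~~++~~
~~~~~++~
~~~~v+~+
~~~+~~~+
~~~+~~+~
~~~~++~~
~~~~~~~~
~~~~~~~~
~~~~~~~~

south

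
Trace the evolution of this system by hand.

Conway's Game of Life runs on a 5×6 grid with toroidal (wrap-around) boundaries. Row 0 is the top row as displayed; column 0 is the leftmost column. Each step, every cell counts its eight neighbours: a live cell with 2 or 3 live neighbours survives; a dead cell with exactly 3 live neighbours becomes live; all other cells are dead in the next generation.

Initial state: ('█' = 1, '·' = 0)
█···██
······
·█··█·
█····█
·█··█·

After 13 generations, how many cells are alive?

4

0) █···██
······
·█··█·
█····█
·█··█·
1) █···██
█···█·
█····█
██··██
·█··█·
2) ██·██·
·█··█·
······
·█··█·
·█·█··
3) ██·███
██████
······
··█···
·█·█·█
4) ······
······
█···██
··█···
·█·█·█
5) ······
·····█
·····█
·███··
··█···
6) ······
······
█·█·█·
·███··
·███··
7) ··█···
······
··█···
█···█·
·█·█··
8) ··█···
······
······
·███··
·███··
9) ·███··
······
··█···
·█·█··
······
10) ··█···
·█·█··
··█···
··█···
·█·█··
11) ·█·█··
·█·█··
·███··
·███··
·█·█··
12) ██·██·
██·██·
█···█·
█···█·
██·██·
13) ······
······
█···█·
█···█·
······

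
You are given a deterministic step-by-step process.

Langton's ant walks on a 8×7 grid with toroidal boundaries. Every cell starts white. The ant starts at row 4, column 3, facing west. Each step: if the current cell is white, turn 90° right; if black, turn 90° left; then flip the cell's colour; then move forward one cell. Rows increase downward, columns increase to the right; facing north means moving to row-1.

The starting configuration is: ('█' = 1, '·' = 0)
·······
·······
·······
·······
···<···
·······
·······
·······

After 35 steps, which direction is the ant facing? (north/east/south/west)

step 0: ·······
·······
·······
·······
···<···
·······
·······
·······
step 1: ·······
·······
·······
···^···
···█···
·······
·······
·······
step 2: ·······
·······
·······
···█>··
···█···
·······
·······
·······
step 3: ·······
·······
·······
···██··
···█v··
·······
·······
·······
step 4: ·······
·······
·······
···██··
···<█··
·······
·······
·······
step 5: ·······
·······
·······
···██··
····█··
···v···
·······
·······
step 6: ·······
·······
·······
···██··
····█··
··<█···
·······
·······
step 7: ·······
·······
·······
···██··
··^·█··
··██···
·······
·······
step 8: ·······
·······
·······
···██··
··█>█··
··██···
·······
·······
step 9: ·······
·······
·······
···██··
··███··
··█v···
·······
·······
step 10: ·······
·······
·······
···██··
··███··
··█·>··
·······
·······
step 11: ·······
·······
·······
···██··
··███··
··█·█··
····v··
·······
step 12: ·······
·······
·······
···██··
··███··
··█·█··
···<█··
·······
step 13: ·······
·······
·······
···██··
··███··
··█^█··
···██··
·······
step 14: ·······
·······
·······
···██··
··███··
··██>··
···██··
·······
step 15: ·······
·······
·······
···██··
··██^··
··██···
···██··
·······
step 16: ·······
·······
·······
···██··
··█<···
··██···
···██··
·······
step 17: ·······
·······
·······
···██··
··█····
··█v···
···██··
·······
step 18: ·······
·······
·······
···██··
··█····
··█·>··
···██··
·······
step 19: ·······
·······
·······
···██··
··█····
··█·█··
···█v··
·······
step 20: ·······
·······
·······
···██··
··█····
··█·█··
···█·>·
·······
step 21: ·······
·······
·······
···██··
··█····
··█·█··
···█·█·
·····v·
step 22: ·······
·······
·······
···██··
··█····
··█·█··
···█·█·
····<█·
step 23: ·······
·······
·······
···██··
··█····
··█·█··
···█^█·
····██·
step 24: ·······
·······
·······
···██··
··█····
··█·█··
···██>·
····██·
step 25: ·······
·······
·······
···██··
··█····
··█·█^·
···██··
····██·
step 26: ·······
·······
·······
···██··
··█····
··█·██>
···██··
····██·
step 27: ·······
·······
·······
···██··
··█····
··█·███
···██·v
····██·
step 28: ·······
·······
·······
···██··
··█····
··█·███
···██<█
····██·
step 29: ·······
·······
·······
···██··
··█····
··█·█^█
···████
····██·
step 30: ·······
·······
·······
···██··
··█····
··█·<·█
···████
····██·
step 31: ·······
·······
·······
···██··
··█····
··█···█
···█v██
····██·
step 32: ·······
·······
·······
···██··
··█····
··█···█
···█·>█
····██·
step 33: ·······
·······
·······
···██··
··█····
··█··^█
···█··█
····██·
step 34: ·······
·······
·······
···██··
··█····
··█··█>
···█··█
····██·
step 35: ·······
·······
·······
···██··
··█···^
··█··█·
···█··█
····██·

north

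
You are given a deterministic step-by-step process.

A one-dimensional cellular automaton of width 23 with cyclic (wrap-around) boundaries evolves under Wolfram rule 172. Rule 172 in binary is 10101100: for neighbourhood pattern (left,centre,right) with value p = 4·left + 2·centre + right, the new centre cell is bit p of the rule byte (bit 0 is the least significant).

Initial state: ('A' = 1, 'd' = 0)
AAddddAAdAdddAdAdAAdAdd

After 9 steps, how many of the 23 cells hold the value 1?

[0] AAddddAAdAdddAdAdAAdAdd
[1] AdddddAdAAdddAAAAAdAAdd
[2] AdddddAAAddddAAAAdAAddd
[3] AdddddAAdddddAAAdAAdddd
[4] AdddddAddddddAAdAAddddd
[5] AdddddAddddddAdAAdddddd
[6] AdddddAddddddAAAddddddd
[7] AdddddAddddddAAdddddddd
[8] AdddddAddddddAddddddddd
[9] AdddddAddddddAddddddddd

3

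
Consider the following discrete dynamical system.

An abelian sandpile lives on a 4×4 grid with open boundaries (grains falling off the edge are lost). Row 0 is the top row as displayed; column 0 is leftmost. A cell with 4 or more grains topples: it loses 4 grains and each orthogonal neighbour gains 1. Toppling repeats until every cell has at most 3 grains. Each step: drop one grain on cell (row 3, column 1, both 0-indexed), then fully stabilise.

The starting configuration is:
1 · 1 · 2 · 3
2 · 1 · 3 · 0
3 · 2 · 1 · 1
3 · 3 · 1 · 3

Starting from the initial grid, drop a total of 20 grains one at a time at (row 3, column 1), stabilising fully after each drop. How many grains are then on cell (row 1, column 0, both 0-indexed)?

gen 0: 1 · 1 · 2 · 3
2 · 1 · 3 · 0
3 · 2 · 1 · 1
3 · 3 · 1 · 3
gen 1: 1 · 1 · 2 · 3
3 · 2 · 3 · 0
1 · 0 · 2 · 1
1 · 2 · 2 · 3
gen 2: 1 · 1 · 2 · 3
3 · 2 · 3 · 0
1 · 0 · 2 · 1
1 · 3 · 2 · 3
gen 3: 1 · 1 · 2 · 3
3 · 2 · 3 · 0
1 · 1 · 2 · 1
2 · 0 · 3 · 3
gen 4: 1 · 1 · 2 · 3
3 · 2 · 3 · 0
1 · 1 · 2 · 1
2 · 1 · 3 · 3
gen 5: 1 · 1 · 2 · 3
3 · 2 · 3 · 0
1 · 1 · 2 · 1
2 · 2 · 3 · 3
gen 6: 1 · 1 · 2 · 3
3 · 2 · 3 · 0
1 · 1 · 2 · 1
2 · 3 · 3 · 3
gen 7: 1 · 1 · 2 · 3
3 · 2 · 3 · 0
1 · 2 · 3 · 2
3 · 1 · 1 · 0
gen 8: 1 · 1 · 2 · 3
3 · 2 · 3 · 0
1 · 2 · 3 · 2
3 · 2 · 1 · 0
gen 9: 1 · 1 · 2 · 3
3 · 2 · 3 · 0
1 · 2 · 3 · 2
3 · 3 · 1 · 0
gen 10: 1 · 1 · 2 · 3
3 · 2 · 3 · 0
2 · 3 · 3 · 2
0 · 1 · 2 · 0
gen 11: 1 · 1 · 2 · 3
3 · 2 · 3 · 0
2 · 3 · 3 · 2
0 · 2 · 2 · 0
gen 12: 1 · 1 · 2 · 3
3 · 2 · 3 · 0
2 · 3 · 3 · 2
0 · 3 · 2 · 0
gen 13: 2 · 2 · 3 · 3
1 · 1 · 1 · 1
0 · 3 · 2 · 3
2 · 2 · 0 · 1
gen 14: 2 · 2 · 3 · 3
1 · 1 · 1 · 1
0 · 3 · 2 · 3
2 · 3 · 0 · 1
gen 15: 2 · 2 · 3 · 3
1 · 2 · 1 · 1
1 · 0 · 3 · 3
3 · 1 · 1 · 1
gen 16: 2 · 2 · 3 · 3
1 · 2 · 1 · 1
1 · 0 · 3 · 3
3 · 2 · 1 · 1
gen 17: 2 · 2 · 3 · 3
1 · 2 · 1 · 1
1 · 0 · 3 · 3
3 · 3 · 1 · 1
gen 18: 2 · 2 · 3 · 3
1 · 2 · 1 · 1
2 · 1 · 3 · 3
0 · 1 · 2 · 1
gen 19: 2 · 2 · 3 · 3
1 · 2 · 1 · 1
2 · 1 · 3 · 3
0 · 2 · 2 · 1
gen 20: 2 · 2 · 3 · 3
1 · 2 · 1 · 1
2 · 1 · 3 · 3
0 · 3 · 2 · 1

1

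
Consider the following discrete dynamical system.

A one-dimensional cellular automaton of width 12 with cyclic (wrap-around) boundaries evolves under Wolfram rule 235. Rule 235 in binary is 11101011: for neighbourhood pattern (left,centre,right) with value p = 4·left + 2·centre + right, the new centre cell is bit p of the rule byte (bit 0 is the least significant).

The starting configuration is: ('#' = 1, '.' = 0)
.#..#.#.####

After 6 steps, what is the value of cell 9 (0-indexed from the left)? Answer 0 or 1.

step 0: .#..#.#.####
step 1: #..#.#.#####
step 2: #.#.#.######
step 3: ##.#.#######
step 4: ###.########
step 5: ############
step 6: ############

1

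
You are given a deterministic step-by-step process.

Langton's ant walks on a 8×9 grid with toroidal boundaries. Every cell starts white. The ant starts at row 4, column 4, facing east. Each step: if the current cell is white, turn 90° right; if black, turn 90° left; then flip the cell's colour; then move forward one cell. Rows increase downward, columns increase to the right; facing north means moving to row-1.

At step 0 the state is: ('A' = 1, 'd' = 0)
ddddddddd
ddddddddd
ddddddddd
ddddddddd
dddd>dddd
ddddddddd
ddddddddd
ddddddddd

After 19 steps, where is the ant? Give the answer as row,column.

[0] ddddddddd
ddddddddd
ddddddddd
ddddddddd
dddd>dddd
ddddddddd
ddddddddd
ddddddddd
[1] ddddddddd
ddddddddd
ddddddddd
ddddddddd
ddddAdddd
ddddvdddd
ddddddddd
ddddddddd
[2] ddddddddd
ddddddddd
ddddddddd
ddddddddd
ddddAdddd
ddd<Adddd
ddddddddd
ddddddddd
[3] ddddddddd
ddddddddd
ddddddddd
ddddddddd
ddd^Adddd
dddAAdddd
ddddddddd
ddddddddd
[4] ddddddddd
ddddddddd
ddddddddd
ddddddddd
dddA>dddd
dddAAdddd
ddddddddd
ddddddddd
[5] ddddddddd
ddddddddd
ddddddddd
dddd^dddd
dddAddddd
dddAAdddd
ddddddddd
ddddddddd
[6] ddddddddd
ddddddddd
ddddddddd
ddddA>ddd
dddAddddd
dddAAdddd
ddddddddd
ddddddddd
[7] ddddddddd
ddddddddd
ddddddddd
ddddAAddd
dddAdvddd
dddAAdddd
ddddddddd
ddddddddd
[8] ddddddddd
ddddddddd
ddddddddd
ddddAAddd
dddA<Addd
dddAAdddd
ddddddddd
ddddddddd
[9] ddddddddd
ddddddddd
ddddddddd
dddd^Addd
dddAAAddd
dddAAdddd
ddddddddd
ddddddddd
[10] ddddddddd
ddddddddd
ddddddddd
ddd<dAddd
dddAAAddd
dddAAdddd
ddddddddd
ddddddddd
[11] ddddddddd
ddddddddd
ddd^ddddd
dddAdAddd
dddAAAddd
dddAAdddd
ddddddddd
ddddddddd
[12] ddddddddd
ddddddddd
dddA>dddd
dddAdAddd
dddAAAddd
dddAAdddd
ddddddddd
ddddddddd
[13] ddddddddd
ddddddddd
dddAAdddd
dddAvAddd
dddAAAddd
dddAAdddd
ddddddddd
ddddddddd
[14] ddddddddd
ddddddddd
dddAAdddd
ddd<AAddd
dddAAAddd
dddAAdddd
ddddddddd
ddddddddd
[15] ddddddddd
ddddddddd
dddAAdddd
ddddAAddd
dddvAAddd
dddAAdddd
ddddddddd
ddddddddd
[16] ddddddddd
ddddddddd
dddAAdddd
ddddAAddd
dddd>Addd
dddAAdddd
ddddddddd
ddddddddd
[17] ddddddddd
ddddddddd
dddAAdddd
dddd^Addd
dddddAddd
dddAAdddd
ddddddddd
ddddddddd
[18] ddddddddd
ddddddddd
dddAAdddd
ddd<dAddd
dddddAddd
dddAAdddd
ddddddddd
ddddddddd
[19] ddddddddd
ddddddddd
ddd^Adddd
dddAdAddd
dddddAddd
dddAAdddd
ddddddddd
ddddddddd

2,3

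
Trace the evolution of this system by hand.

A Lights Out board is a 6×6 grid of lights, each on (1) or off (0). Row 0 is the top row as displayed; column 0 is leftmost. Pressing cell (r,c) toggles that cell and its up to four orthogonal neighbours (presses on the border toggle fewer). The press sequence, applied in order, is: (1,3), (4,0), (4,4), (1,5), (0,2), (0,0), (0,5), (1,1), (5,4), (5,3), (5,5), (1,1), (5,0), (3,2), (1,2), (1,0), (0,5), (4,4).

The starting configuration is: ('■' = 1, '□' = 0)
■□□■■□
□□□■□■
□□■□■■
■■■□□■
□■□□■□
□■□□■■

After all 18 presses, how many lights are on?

t=0: ■□□■■□
□□□■□■
□□■□■■
■■■□□■
□■□□■□
□■□□■■
t=1: ■□□□■□
□□■□■■
□□■■■■
■■■□□■
□■□□■□
□■□□■■
t=2: ■□□□■□
□□■□■■
□□■■■■
□■■□□■
■□□□■□
■■□□■■
t=3: ■□□□■□
□□■□■■
□□■■■■
□■■□■■
■□□■□■
■■□□□■
t=4: ■□□□■■
□□■□□□
□□■■■□
□■■□■■
■□□■□■
■■□□□■
t=5: ■■■■■■
□□□□□□
□□■■■□
□■■□■■
■□□■□■
■■□□□■
t=6: □□■■■■
■□□□□□
□□■■■□
□■■□■■
■□□■□■
■■□□□■
t=7: □□■■□□
■□□□□■
□□■■■□
□■■□■■
■□□■□■
■■□□□■
t=8: □■■■□□
□■■□□■
□■■■■□
□■■□■■
■□□■□■
■■□□□■
t=9: □■■■□□
□■■□□■
□■■■■□
□■■□■■
■□□■■■
■■□■■□
t=10: □■■■□□
□■■□□■
□■■■■□
□■■□■■
■□□□■■
■■■□□□
t=11: □■■■□□
□■■□□■
□■■■■□
□■■□■■
■□□□■□
■■■□■■
t=12: □□■■□□
■□□□□■
□□■■■□
□■■□■■
■□□□■□
■■■□■■
t=13: □□■■□□
■□□□□■
□□■■■□
□■■□■■
□□□□■□
□□■□■■
t=14: □□■■□□
■□□□□■
□□□■■□
□□□■■■
□□■□■□
□□■□■■
t=15: □□□■□□
■■■■□■
□□■■■□
□□□■■■
□□■□■□
□□■□■■
t=16: ■□□■□□
□□■■□■
■□■■■□
□□□■■■
□□■□■□
□□■□■■
t=17: ■□□■■■
□□■■□□
■□■■■□
□□□■■■
□□■□■□
□□■□■■
t=18: ■□□■■■
□□■■□□
■□■■■□
□□□■□■
□□■■□■
□□■□□■

17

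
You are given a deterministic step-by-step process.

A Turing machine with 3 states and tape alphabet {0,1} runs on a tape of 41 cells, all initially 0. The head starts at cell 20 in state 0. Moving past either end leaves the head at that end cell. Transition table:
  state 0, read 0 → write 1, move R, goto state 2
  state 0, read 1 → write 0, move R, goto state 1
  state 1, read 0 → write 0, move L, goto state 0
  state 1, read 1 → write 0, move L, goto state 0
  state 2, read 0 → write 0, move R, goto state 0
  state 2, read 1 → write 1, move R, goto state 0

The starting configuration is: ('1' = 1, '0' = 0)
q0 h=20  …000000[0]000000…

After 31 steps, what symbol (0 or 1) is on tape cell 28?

step 0: q0 h=20  …000000[0]000000…
step 1: q2 h=21  …000001[0]000000…
step 2: q0 h=22  …000010[0]000000…
step 3: q2 h=23  …000101[0]000000…
step 4: q0 h=24  …001010[0]000000…
step 5: q2 h=25  …010101[0]000000…
step 6: q0 h=26  …101010[0]000000…
step 7: q2 h=27  …010101[0]000000…
step 8: q0 h=28  …101010[0]000000…
step 9: q2 h=29  …010101[0]000000…
step 10: q0 h=30  …101010[0]000000…
step 11: q2 h=31  …010101[0]000000…
step 12: q0 h=32  …101010[0]000000…
step 13: q2 h=33  …010101[0]000000…
step 14: q0 h=34  …101010[0]000000|
step 15: q2 h=35  …010101[0]00000|
step 16: q0 h=36  …101010[0]0000|
step 17: q2 h=37  …010101[0]000|
step 18: q0 h=38  …101010[0]00|
step 19: q2 h=39  …010101[0]0|
step 20: q0 h=40  …101010[0]|
step 21: q2 h=40  …101010[1]|
step 22: q0 h=40  …101010[1]|
step 23: q1 h=40  …101010[0]|
step 24: q0 h=39  …010101[0]0|
step 25: q2 h=40  …101011[0]|
step 26: q0 h=40  …101011[0]|
step 27: q2 h=40  …101011[1]|
step 28: q0 h=40  …101011[1]|
step 29: q1 h=40  …101011[0]|
step 30: q0 h=39  …010101[1]0|
step 31: q1 h=40  …101010[0]|

1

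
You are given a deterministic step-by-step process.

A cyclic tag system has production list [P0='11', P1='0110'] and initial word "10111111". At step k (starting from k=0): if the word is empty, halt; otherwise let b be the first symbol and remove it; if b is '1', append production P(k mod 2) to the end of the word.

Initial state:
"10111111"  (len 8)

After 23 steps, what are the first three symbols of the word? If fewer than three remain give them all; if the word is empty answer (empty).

gen 0: "10111111"  (len 8)
gen 1: "011111111"  (len 9)
gen 2: "11111111"  (len 8)
gen 3: "111111111"  (len 9)
gen 4: "111111110110"  (len 12)
gen 5: "1111111011011"  (len 13)
gen 6: "1111110110110110"  (len 16)
gen 7: "11111011011011011"  (len 17)
gen 8: "11110110110110110110"  (len 20)
gen 9: "111011011011011011011"  (len 21)
gen 10: "110110110110110110110110"  (len 24)
gen 11: "1011011011011011011011011"  (len 25)
gen 12: "0110110110110110110110110110"  (len 28)
gen 13: "110110110110110110110110110"  (len 27)
gen 14: "101101101101101101101101100110"  (len 30)
gen 15: "0110110110110110110110110011011"  (len 31)
gen 16: "110110110110110110110110011011"  (len 30)
gen 17: "1011011011011011011011001101111"  (len 31)
gen 18: "0110110110110110110110011011110110"  (len 34)
gen 19: "110110110110110110110011011110110"  (len 33)
gen 20: "101101101101101101100110111101100110"  (len 36)
gen 21: "0110110110110110110011011110110011011"  (len 37)
gen 22: "110110110110110110011011110110011011"  (len 36)
gen 23: "1011011011011011001101111011001101111"  (len 37)

101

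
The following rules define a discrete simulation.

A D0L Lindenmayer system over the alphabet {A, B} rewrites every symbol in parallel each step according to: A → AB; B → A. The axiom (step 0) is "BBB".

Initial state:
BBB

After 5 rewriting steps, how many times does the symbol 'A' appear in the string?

15

[0] BBB
[1] AAA
[2] ABABAB
[3] ABAABAABA
[4] ABAABABAABABAAB
[5] ABAABABAABAABABAABAABABA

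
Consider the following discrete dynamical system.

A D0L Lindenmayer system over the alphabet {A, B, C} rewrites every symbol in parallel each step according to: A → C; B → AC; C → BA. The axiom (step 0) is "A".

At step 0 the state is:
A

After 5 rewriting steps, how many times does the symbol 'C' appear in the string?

4

t=0: A
t=1: C
t=2: BA
t=3: ACC
t=4: CBABA
t=5: BAACCACC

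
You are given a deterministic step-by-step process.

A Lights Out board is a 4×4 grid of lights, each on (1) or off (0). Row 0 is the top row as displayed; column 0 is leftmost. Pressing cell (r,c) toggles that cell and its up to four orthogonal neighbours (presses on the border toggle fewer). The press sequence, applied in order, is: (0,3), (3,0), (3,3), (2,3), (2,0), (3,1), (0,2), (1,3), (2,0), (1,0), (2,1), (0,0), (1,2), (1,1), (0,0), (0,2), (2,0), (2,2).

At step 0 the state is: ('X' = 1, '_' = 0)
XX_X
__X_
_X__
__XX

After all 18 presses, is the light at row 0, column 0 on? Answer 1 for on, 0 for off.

0

step 0: XX_X
__X_
_X__
__XX
step 1: XXX_
__XX
_X__
__XX
step 2: XXX_
__XX
XX__
XXXX
step 3: XXX_
__XX
XX_X
XX__
step 4: XXX_
__X_
XXX_
XX_X
step 5: XXX_
X_X_
__X_
_X_X
step 6: XXX_
X_X_
_XX_
X_XX
step 7: X__X
X___
_XX_
X_XX
step 8: X___
X_XX
_XXX
X_XX
step 9: X___
__XX
X_XX
__XX
step 10: ____
XXXX
__XX
__XX
step 11: ____
X_XX
XX_X
_XXX
step 12: XX__
__XX
XX_X
_XXX
step 13: XXX_
_X__
XXXX
_XXX
step 14: X_X_
X_X_
X_XX
_XXX
step 15: _XX_
__X_
X_XX
_XXX
step 16: ___X
____
X_XX
_XXX
step 17: ___X
X___
_XXX
XXXX
step 18: ___X
X_X_
____
XX_X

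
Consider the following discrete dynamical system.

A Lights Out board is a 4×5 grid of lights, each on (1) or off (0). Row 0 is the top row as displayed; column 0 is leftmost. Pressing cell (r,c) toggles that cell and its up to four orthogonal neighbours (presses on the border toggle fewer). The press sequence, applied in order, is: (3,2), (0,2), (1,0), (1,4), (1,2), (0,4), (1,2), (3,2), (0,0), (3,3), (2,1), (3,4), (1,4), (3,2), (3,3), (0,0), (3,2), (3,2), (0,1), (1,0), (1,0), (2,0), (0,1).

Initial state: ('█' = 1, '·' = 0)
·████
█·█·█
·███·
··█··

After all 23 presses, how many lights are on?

10

k=0  ·████
█·█·█
·███·
··█··
k=1  ·████
█·█·█
·█·█·
·█·█·
k=2  ····█
█···█
·█·█·
·█·█·
k=3  █···█
·█··█
██·█·
·█·█·
k=4  █····
·█·█·
██·██
·█·█·
k=5  █·█··
··█··
█████
·█·█·
k=6  █·███
··█·█
█████
·█·█·
k=7  █··██
·█·██
██·██
·█·█·
k=8  █··██
·█·██
█████
··█··
k=9  ·█·██
██·██
█████
··█··
k=10  ·█·██
██·██
███·█
···██
k=11  ·█·██
█··██
····█
·█·██
k=12  ·█·██
█··██
·····
·█···
k=13  ·█·█·
█····
····█
·█···
k=14  ·█·█·
█····
··█·█
··██·
k=15  ·█·█·
█····
··███
····█
k=16  █··█·
·····
··███
····█
k=17  █··█·
·····
···██
·████
k=18  █··█·
·····
··███
····█
k=19  ·███·
·█···
··███
····█
k=20  ████·
█····
█·███
····█
k=21  ·███·
·█···
··███
····█
k=22  ·███·
██···
█████
█···█
k=23  █··█·
█····
█████
█···█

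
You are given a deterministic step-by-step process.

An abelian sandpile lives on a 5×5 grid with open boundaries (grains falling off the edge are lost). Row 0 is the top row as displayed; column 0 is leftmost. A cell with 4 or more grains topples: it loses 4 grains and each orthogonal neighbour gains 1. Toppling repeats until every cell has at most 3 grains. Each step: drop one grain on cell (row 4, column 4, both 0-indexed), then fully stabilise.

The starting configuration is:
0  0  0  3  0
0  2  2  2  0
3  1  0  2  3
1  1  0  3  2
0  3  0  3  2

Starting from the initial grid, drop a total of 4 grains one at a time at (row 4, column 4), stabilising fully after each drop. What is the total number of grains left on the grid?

30

step 0: 0  0  0  3  0
0  2  2  2  0
3  1  0  2  3
1  1  0  3  2
0  3  0  3  2
step 1: 0  0  0  3  0
0  2  2  2  0
3  1  0  2  3
1  1  0  3  2
0  3  0  3  3
step 2: 0  0  0  3  0
0  2  2  3  1
3  1  1  0  1
1  1  1  2  1
0  3  1  1  2
step 3: 0  0  0  3  0
0  2  2  3  1
3  1  1  0  1
1  1  1  2  1
0  3  1  1  3
step 4: 0  0  0  3  0
0  2  2  3  1
3  1  1  0  1
1  1  1  2  2
0  3  1  2  0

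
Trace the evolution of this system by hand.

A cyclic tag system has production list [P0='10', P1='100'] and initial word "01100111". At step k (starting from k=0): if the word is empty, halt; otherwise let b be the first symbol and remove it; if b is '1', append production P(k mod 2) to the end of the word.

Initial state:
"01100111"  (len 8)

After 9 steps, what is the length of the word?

gen 0: "01100111"  (len 8)
gen 1: "1100111"  (len 7)
gen 2: "100111100"  (len 9)
gen 3: "0011110010"  (len 10)
gen 4: "011110010"  (len 9)
gen 5: "11110010"  (len 8)
gen 6: "1110010100"  (len 10)
gen 7: "11001010010"  (len 11)
gen 8: "1001010010100"  (len 13)
gen 9: "00101001010010"  (len 14)

14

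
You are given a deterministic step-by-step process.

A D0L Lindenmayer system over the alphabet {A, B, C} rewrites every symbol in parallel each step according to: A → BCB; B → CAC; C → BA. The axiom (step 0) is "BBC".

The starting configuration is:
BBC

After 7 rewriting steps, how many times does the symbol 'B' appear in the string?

step 0: BBC
step 1: CACCACBA
step 2: BABCBBABABCBBACACBCB
step 3: CACBCBCACBACACCACBCBCACBCBCACBACACCACBCBBABCBBACACBACAC
step 4: BABCBBACACBACACBABCBBACACBCBBABCBBABABCBBACACBACACBABCBBAC…BBABABCBBACACBACACCACBCBCACBACACCACBCBBABCBBACACBCBBABCBBA  (len 140)
step 5: CACBCBCACBACACCACBCBBABCBBACACBCBBABCBBACACBCBCACBACACCACB…CACCACBCBCACBACACCACBCBBABCBBACACBACACCACBCBCACBACACCACBCB  (len 375)
step 6: BABCBBACACBACACBABCBBACACBCBBABCBBABABCBBACACBACACCACBCBCA…BBABCBBABABCBBACACBACACBABCBBACACBCBBABCBBABABCBBACACBACAC  (len 975)
step 7: CACBCBCACBACACCACBCBBABCBBACACBCBBABCBBACACBCBCACBACACCACB…CBCBCACBACACCACBCBCACBCBCACBACACCACBCBBABCBBACACBCBBABCBBA  (len 2575)

900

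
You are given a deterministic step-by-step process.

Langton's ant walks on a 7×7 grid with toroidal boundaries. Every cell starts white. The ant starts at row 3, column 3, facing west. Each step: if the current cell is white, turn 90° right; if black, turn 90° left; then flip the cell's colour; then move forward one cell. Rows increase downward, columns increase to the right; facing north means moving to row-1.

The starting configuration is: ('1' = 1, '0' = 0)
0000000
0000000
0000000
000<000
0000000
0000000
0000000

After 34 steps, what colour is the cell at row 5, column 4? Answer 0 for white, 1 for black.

0) 0000000
0000000
0000000
000<000
0000000
0000000
0000000
1) 0000000
0000000
000^000
0001000
0000000
0000000
0000000
2) 0000000
0000000
0001>00
0001000
0000000
0000000
0000000
3) 0000000
0000000
0001100
0001v00
0000000
0000000
0000000
4) 0000000
0000000
0001100
000<100
0000000
0000000
0000000
5) 0000000
0000000
0001100
0000100
000v000
0000000
0000000
6) 0000000
0000000
0001100
0000100
00<1000
0000000
0000000
7) 0000000
0000000
0001100
00^0100
0011000
0000000
0000000
8) 0000000
0000000
0001100
001>100
0011000
0000000
0000000
9) 0000000
0000000
0001100
0011100
001v000
0000000
0000000
10) 0000000
0000000
0001100
0011100
0010>00
0000000
0000000
11) 0000000
0000000
0001100
0011100
0010100
0000v00
0000000
12) 0000000
0000000
0001100
0011100
0010100
000<100
0000000
13) 0000000
0000000
0001100
0011100
001^100
0001100
0000000
14) 0000000
0000000
0001100
0011100
0011>00
0001100
0000000
15) 0000000
0000000
0001100
0011^00
0011000
0001100
0000000
16) 0000000
0000000
0001100
001<000
0011000
0001100
0000000
17) 0000000
0000000
0001100
0010000
001v000
0001100
0000000
18) 0000000
0000000
0001100
0010000
0010>00
0001100
0000000
19) 0000000
0000000
0001100
0010000
0010100
0001v00
0000000
20) 0000000
0000000
0001100
0010000
0010100
00010>0
0000000
21) 0000000
0000000
0001100
0010000
0010100
0001010
00000v0
22) 0000000
0000000
0001100
0010000
0010100
0001010
0000<10
23) 0000000
0000000
0001100
0010000
0010100
0001^10
0000110
24) 0000000
0000000
0001100
0010000
0010100
00011>0
0000110
25) 0000000
0000000
0001100
0010000
00101^0
0001100
0000110
26) 0000000
0000000
0001100
0010000
001011>
0001100
0000110
27) 0000000
0000000
0001100
0010000
0010111
000110v
0000110
28) 0000000
0000000
0001100
0010000
0010111
00011<1
0000110
29) 0000000
0000000
0001100
0010000
00101^1
0001111
0000110
30) 0000000
0000000
0001100
0010000
0010<01
0001111
0000110
31) 0000000
0000000
0001100
0010000
0010001
0001v11
0000110
32) 0000000
0000000
0001100
0010000
0010001
00010>1
0000110
33) 0000000
0000000
0001100
0010000
00100^1
0001001
0000110
34) 0000000
0000000
0001100
0010000
001001>
0001001
0000110

0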